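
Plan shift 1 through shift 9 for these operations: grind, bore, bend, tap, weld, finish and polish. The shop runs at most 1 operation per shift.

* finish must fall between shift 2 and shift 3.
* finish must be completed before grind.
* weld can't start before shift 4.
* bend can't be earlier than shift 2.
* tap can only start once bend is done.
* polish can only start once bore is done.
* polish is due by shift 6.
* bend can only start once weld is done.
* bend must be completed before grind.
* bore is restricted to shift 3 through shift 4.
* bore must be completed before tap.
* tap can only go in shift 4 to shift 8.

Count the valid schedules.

22

Splitting on grind: it can be shift 7 (3), shift 8 (3), shift 9 (16). Listing each branch's schedules as (bore, bend, tap, weld, finish, polish) by shift number:
grind=shift 7: (3,5,8,4,2,6) (3,6,8,4,2,5) (3,6,8,5,2,4) — 3.
grind=shift 8: (3,5,7,4,2,6) (3,6,7,4,2,5) (3,6,7,5,2,4) — 3.
grind=shift 9: (3,5,7,4,2,6) (3,5,8,4,2,6) (3,6,7,4,2,5) (3,6,7,5,2,4) (3,6,8,4,2,5) (3,6,8,5,2,4) (3,7,8,4,2,5) (3,7,8,4,2,6) (3,7,8,5,2,4) (3,7,8,5,2,6) (3,7,8,6,2,4) (3,7,8,6,2,5) (4,7,8,5,2,6) (4,7,8,5,3,6) (4,7,8,6,2,5) (4,7,8,6,3,5) — 16.
Summing: 3 + 3 + 16 = 22.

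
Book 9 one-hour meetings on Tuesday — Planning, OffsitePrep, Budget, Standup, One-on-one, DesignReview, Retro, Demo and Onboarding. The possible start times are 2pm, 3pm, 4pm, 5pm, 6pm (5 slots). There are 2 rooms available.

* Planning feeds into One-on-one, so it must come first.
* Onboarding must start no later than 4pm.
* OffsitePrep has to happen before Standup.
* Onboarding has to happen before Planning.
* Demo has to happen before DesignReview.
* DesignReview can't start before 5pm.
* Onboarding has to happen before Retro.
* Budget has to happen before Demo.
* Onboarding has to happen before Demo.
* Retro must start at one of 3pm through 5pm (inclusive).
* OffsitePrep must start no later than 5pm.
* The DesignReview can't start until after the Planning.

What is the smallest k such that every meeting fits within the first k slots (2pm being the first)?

The precedence chain requires at least 3 distinct slots.
With at most 2 per slot and 9 meetings, at least 5 slots are needed.
DesignReview can't be placed before 5pm — that is slot 4 counting from 2pm — so the schedule must run through at least 4 slots.
5 works (last occupied slot: 6pm): for example Standup in 5pm; Retro in 3pm; DesignReview in 5pm; Planning in 4pm; Budget in 3pm; OffsitePrep in 2pm; One-on-one in 6pm; Onboarding in 2pm; Demo in 4pm.

5 slots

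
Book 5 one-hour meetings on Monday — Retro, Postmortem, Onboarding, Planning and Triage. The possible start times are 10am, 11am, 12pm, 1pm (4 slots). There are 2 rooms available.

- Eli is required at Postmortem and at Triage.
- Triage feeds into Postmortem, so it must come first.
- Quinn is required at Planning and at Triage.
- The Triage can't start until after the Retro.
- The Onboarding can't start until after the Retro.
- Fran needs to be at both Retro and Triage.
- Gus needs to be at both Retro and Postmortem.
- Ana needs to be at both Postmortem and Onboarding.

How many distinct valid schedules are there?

21

Splitting on Retro: it can be 10am (18), 11am (3). Listing each branch's schedules as (Postmortem, Onboarding, Planning, Triage):
Retro=10am: (12pm,11am,10am,11am) (12pm,11am,12pm,11am) (12pm,11am,1pm,11am) (12pm,1pm,10am,11am) (12pm,1pm,12pm,11am) (12pm,1pm,1pm,11am) (1pm,11am,10am,11am) (1pm,11am,10am,12pm) (1pm,11am,11am,12pm) (1pm,11am,12pm,11am) (1pm,11am,1pm,11am) (1pm,11am,1pm,12pm) (1pm,12pm,10am,11am) (1pm,12pm,10am,12pm) (1pm,12pm,11am,12pm) (1pm,12pm,12pm,11am) (1pm,12pm,1pm,11am) (1pm,12pm,1pm,12pm) — 18.
Retro=11am: (1pm,12pm,10am,12pm) (1pm,12pm,11am,12pm) (1pm,12pm,1pm,12pm) — 3.
Summing: 18 + 3 = 21.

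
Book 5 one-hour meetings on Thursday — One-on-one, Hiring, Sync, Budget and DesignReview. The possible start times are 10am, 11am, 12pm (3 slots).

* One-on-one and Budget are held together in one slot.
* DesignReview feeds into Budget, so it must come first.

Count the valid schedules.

27

Splitting on One-on-one: it can be 11am (9), 12pm (18). Listing each branch's schedules as (Hiring, Sync, Budget, DesignReview):
One-on-one=11am: (10am,10am,11am,10am) (10am,11am,11am,10am) (10am,12pm,11am,10am) (11am,10am,11am,10am) (11am,11am,11am,10am) (11am,12pm,11am,10am) (12pm,10am,11am,10am) (12pm,11am,11am,10am) (12pm,12pm,11am,10am) — 9.
One-on-one=12pm: (10am,10am,12pm,10am) (10am,10am,12pm,11am) (10am,11am,12pm,10am) (10am,11am,12pm,11am) (10am,12pm,12pm,10am) (10am,12pm,12pm,11am) (11am,10am,12pm,10am) (11am,10am,12pm,11am) (11am,11am,12pm,10am) (11am,11am,12pm,11am) (11am,12pm,12pm,10am) (11am,12pm,12pm,11am) (12pm,10am,12pm,10am) (12pm,10am,12pm,11am) (12pm,11am,12pm,10am) (12pm,11am,12pm,11am) (12pm,12pm,12pm,10am) (12pm,12pm,12pm,11am) — 18.
Summing: 9 + 18 = 27.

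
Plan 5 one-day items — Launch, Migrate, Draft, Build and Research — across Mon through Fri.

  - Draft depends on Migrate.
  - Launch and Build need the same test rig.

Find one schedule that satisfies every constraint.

Research in Mon; Launch in Mon; Draft in Tue; Build in Tue; Migrate in Mon

Checking: Migrate(Mon) before Draft(Tue); Launch(Mon) != Build(Tue).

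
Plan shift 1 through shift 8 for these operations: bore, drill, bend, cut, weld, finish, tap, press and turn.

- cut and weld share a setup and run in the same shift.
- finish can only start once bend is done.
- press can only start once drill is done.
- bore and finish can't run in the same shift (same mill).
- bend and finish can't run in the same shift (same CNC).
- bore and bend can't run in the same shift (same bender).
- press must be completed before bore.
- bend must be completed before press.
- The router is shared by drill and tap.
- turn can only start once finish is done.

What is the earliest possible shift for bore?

shift 3

Precedence pushes bore to at least shift 3.
bore at shift 3 is achievable: cut -> shift 1, drill -> shift 1, turn -> shift 3, finish -> shift 2, bore -> shift 3, bend -> shift 1, tap -> shift 2, weld -> shift 1, press -> shift 2.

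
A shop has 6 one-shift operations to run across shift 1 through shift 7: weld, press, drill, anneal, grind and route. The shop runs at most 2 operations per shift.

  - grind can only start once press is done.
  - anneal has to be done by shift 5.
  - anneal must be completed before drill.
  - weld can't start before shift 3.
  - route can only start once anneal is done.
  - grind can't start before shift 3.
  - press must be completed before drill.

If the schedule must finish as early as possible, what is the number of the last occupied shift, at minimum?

shift 3

The precedence chain requires at least 2 distinct shifts.
With at most 2 per shift and 6 operations, at least 3 shifts are needed.
weld can't be placed before shift 3, so the schedule must run through at least shift 3.
3 works (last occupied shift: shift 3): for example route -> shift 2; grind -> shift 3; press -> shift 1; weld -> shift 3; drill -> shift 2; anneal -> shift 1.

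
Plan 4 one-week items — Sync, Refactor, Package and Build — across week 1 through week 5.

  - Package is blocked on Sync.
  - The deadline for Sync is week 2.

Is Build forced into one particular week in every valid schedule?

No

Build can be week 1 (e.g. Sync=week 1; Refactor=week 1; Package=week 2; Build=week 1) or week 2 (e.g. Build -> week 2; Sync -> week 1; Refactor -> week 1; Package -> week 2).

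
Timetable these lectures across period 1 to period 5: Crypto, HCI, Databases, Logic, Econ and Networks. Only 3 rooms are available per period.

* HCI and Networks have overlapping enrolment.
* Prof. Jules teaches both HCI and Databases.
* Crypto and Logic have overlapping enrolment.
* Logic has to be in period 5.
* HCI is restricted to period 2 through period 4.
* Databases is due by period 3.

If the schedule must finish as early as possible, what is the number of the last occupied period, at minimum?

With at most 3 per period and 6 lectures, at least 2 periods are needed.
Logic can't be placed before period 5, so the schedule must run through at least period 5.
5 works (last occupied period: period 5): for example Econ in period 1, Databases in period 1, Networks in period 3, Logic in period 5, Crypto in period 1, HCI in period 2.

period 5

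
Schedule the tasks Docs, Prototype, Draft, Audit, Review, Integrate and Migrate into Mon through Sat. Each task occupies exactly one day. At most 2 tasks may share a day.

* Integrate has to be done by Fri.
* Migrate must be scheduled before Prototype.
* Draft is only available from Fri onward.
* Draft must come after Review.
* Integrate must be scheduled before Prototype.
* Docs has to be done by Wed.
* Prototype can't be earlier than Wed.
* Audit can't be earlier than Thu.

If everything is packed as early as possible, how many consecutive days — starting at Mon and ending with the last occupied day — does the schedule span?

5

The precedence chain requires at least 2 distinct days.
With at most 2 per day and 7 tasks, at least 4 days are needed.
Draft can't be placed before Fri — that is day 5 counting from Mon — so the schedule must run through at least 5 days.
5 works (last occupied day: Fri): for example Review -> Mon; Prototype -> Wed; Integrate -> Tue; Draft -> Fri; Migrate -> Tue; Docs -> Mon; Audit -> Thu.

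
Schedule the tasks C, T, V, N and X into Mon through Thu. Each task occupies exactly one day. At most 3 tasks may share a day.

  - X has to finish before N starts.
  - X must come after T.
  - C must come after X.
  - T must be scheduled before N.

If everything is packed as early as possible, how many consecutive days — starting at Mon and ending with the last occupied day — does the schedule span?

The precedence chain requires at least 3 distinct days.
With at most 3 per day and 5 tasks, at least 2 days are needed.
3 works (last occupied day: Wed): for example N in Wed; X in Tue; T in Mon; C in Wed; V in Mon.

3 days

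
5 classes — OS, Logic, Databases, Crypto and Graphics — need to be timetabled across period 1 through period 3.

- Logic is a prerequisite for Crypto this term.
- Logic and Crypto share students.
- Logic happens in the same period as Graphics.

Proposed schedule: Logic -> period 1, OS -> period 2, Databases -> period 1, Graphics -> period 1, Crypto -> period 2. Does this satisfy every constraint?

Logic and Crypto share students — holds.
Logic happens in the same period as Graphics — holds.
Logic is a prerequisite for Crypto this term — holds.

Valid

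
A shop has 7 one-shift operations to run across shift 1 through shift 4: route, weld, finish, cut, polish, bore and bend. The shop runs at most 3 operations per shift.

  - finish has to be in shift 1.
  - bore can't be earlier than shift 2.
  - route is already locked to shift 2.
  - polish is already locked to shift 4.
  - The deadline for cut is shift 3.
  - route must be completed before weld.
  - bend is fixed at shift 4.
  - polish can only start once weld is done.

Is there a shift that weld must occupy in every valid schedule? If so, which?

route is fixed at shift 2 and must come before weld, so weld is at least shift 3.
polish is fixed at shift 4 and must come after weld, so weld is at most shift 3.
So weld must be shift 3.

shift 3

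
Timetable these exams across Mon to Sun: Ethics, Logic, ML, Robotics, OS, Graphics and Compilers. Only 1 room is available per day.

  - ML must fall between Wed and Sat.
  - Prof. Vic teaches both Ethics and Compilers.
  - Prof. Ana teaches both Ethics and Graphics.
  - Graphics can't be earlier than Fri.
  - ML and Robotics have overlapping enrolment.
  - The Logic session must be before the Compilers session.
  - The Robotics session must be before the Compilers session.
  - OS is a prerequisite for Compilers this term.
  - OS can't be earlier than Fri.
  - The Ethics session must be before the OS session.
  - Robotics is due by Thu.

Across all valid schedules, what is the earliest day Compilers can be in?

Sat

Precedence pushes Compilers to at least Sat.
Compilers at Sat is achievable: OS in Fri, Graphics in Sun, Ethics in Tue, Compilers in Sat, Robotics in Mon, ML in Wed, Logic in Thu.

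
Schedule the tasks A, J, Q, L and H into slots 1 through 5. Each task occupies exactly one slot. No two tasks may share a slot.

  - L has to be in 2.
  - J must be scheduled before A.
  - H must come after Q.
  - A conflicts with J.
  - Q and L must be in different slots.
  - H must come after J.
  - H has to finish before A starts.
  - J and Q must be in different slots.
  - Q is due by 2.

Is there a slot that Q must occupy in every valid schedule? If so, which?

1

Q's window is 1–2.
L is fixed at 2, and Q can't share a slot with L.
So Q must be 1.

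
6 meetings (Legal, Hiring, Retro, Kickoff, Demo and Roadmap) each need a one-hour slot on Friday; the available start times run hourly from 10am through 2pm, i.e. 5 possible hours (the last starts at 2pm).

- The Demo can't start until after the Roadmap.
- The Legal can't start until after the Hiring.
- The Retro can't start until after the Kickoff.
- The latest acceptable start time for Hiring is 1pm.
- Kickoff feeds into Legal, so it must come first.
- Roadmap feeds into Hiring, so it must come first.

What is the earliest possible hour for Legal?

12pm

Precedence pushes Legal to at least 12pm.
Legal at 12pm is achievable: Kickoff -> 10am, Demo -> 11am, Roadmap -> 10am, Legal -> 12pm, Retro -> 11am, Hiring -> 11am.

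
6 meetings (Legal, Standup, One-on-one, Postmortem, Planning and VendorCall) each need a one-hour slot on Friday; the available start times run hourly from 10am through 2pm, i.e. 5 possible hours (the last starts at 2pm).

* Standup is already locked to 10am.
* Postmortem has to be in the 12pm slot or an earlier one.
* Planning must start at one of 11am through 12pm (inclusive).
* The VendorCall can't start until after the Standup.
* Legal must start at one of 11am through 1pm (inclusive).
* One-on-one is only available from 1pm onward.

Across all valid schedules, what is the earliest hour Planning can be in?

11am

Planning is available from 11am; Planning's own window allows nothing later than 12pm.
Planning at 11am is achievable: One-on-one in 1pm; Legal in 11am; Planning in 11am; Standup in 10am; VendorCall in 11am; Postmortem in 10am.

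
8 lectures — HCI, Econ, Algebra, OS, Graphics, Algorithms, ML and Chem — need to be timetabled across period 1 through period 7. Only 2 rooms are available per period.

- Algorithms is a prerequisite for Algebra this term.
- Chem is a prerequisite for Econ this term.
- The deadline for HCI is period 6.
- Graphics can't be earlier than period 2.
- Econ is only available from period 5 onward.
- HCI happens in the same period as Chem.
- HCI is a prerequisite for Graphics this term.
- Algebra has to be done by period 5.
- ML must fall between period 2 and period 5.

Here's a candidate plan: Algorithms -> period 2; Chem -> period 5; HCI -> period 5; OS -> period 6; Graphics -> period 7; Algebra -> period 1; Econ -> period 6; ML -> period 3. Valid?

Invalid. Algorithms is a prerequisite for Algebra this term.

Chem is a prerequisite for Econ this term — holds.
HCI happens in the same period as Chem — holds.
Only 2 rooms are available per period — holds.
The deadline for HCI is period 6 — holds.
Graphics can't be earlier than period 2 — holds.
HCI is a prerequisite for Graphics this term — holds.
Algorithms is a prerequisite for Algebra this term — violated.
Algebra has to be done by period 5 — holds.
Econ is only available from period 5 onward — holds.
ML must fall between period 2 and period 5 — holds.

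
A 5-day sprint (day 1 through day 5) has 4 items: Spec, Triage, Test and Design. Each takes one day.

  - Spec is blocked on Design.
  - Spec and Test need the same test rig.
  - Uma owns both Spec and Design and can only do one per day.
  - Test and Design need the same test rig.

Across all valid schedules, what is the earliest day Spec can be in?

day 2

Precedence pushes Spec to at least day 2.
Spec at day 2 is achievable: Triage -> day 1, Spec -> day 2, Test -> day 3, Design -> day 1.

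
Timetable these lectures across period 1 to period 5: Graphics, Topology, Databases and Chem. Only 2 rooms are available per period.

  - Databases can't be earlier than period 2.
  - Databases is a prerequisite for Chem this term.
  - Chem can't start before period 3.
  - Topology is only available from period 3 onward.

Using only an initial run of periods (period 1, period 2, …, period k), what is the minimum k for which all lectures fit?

3

The precedence chain requires at least 2 distinct periods.
With at most 2 per period and 4 lectures, at least 2 periods are needed.
Topology can't be placed before period 3, so the schedule must run through at least period 3.
3 works (last occupied period: period 3): for example Chem in period 3, Graphics in period 1, Databases in period 2, Topology in period 3.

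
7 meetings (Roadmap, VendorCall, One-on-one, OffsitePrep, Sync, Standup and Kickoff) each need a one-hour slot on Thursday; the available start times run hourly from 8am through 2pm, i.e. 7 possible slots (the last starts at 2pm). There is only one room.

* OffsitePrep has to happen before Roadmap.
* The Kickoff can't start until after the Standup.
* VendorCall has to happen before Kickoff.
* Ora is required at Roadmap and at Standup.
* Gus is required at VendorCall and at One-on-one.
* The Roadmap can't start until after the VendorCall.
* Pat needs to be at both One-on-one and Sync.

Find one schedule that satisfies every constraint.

Roadmap in 10am; VendorCall in 8am; One-on-one in 1pm; Kickoff in 12pm; Sync in 2pm; Standup in 11am; OffsitePrep in 9am

Checking: OffsitePrep(9am) before Roadmap(10am); Standup(11am) before Kickoff(12pm); VendorCall(8am) before Kickoff(12pm); VendorCall(8am) before Roadmap(10am); VendorCall(8am) != One-on-one(1pm); One-on-one(1pm) != Sync(2pm); Roadmap(10am) != Standup(11am); max 1 per slot (cap 1).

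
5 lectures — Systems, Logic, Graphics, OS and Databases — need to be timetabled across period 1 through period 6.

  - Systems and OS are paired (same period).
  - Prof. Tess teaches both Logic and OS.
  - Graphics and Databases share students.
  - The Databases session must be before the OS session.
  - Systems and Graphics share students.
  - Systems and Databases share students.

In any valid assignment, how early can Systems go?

Systems must be in the same period as OS, which can't be before period 2, so Systems is at least period 2.
Systems at period 2 is achievable: Systems -> period 2, Logic -> period 1, OS -> period 2, Graphics -> period 3, Databases -> period 1.

period 2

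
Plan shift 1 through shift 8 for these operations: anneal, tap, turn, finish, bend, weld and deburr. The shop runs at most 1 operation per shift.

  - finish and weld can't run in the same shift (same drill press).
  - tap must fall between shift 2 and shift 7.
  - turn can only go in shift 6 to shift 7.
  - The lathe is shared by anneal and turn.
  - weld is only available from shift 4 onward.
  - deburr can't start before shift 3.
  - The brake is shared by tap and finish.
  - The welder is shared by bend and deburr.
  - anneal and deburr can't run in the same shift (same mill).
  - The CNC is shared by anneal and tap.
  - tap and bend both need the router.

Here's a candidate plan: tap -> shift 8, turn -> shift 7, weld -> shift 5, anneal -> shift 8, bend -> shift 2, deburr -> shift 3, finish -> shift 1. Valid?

The shop runs at most 1 operation per shift — violated.
anneal and deburr can't run in the same shift (same mill) — holds.
deburr can't start before shift 3 — holds.
tap must fall between shift 2 and shift 7 — violated.
The lathe is shared by anneal and turn — holds.
finish and weld can't run in the same shift (same drill press) — holds.
weld is only available from shift 4 onward — holds.
The CNC is shared by anneal and tap — violated.
turn can only go in shift 6 to shift 7 — holds.
tap and bend both need the router — holds.
The welder is shared by bend and deburr — holds.
The brake is shared by tap and finish — holds.

No — it violates: The CNC is shared by anneal and tap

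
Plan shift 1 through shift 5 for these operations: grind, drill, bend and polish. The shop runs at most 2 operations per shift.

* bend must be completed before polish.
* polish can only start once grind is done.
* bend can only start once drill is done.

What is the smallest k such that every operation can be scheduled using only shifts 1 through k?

The precedence chain requires at least 3 distinct shifts.
With at most 2 per shift and 4 operations, at least 2 shifts are needed.
3 works (last occupied shift: shift 3): for example polish=shift 3, grind=shift 1, bend=shift 2, drill=shift 1.

3 shifts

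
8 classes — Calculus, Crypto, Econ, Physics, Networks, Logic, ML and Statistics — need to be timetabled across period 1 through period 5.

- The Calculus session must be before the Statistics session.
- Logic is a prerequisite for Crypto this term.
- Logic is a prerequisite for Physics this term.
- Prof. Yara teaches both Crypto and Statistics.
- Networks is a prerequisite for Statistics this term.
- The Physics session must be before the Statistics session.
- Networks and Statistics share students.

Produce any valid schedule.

Calculus -> period 1, Econ -> period 1, Crypto -> period 2, Networks -> period 1, Statistics -> period 3, Physics -> period 2, Logic -> period 1, ML -> period 1

Checking: Logic(period 1) before Crypto(period 2); Calculus(period 1) before Statistics(period 3); Logic(period 1) before Physics(period 2); Physics(period 2) before Statistics(period 3); Networks(period 1) before Statistics(period 3); Crypto(period 2) != Statistics(period 3); Networks(period 1) != Statistics(period 3).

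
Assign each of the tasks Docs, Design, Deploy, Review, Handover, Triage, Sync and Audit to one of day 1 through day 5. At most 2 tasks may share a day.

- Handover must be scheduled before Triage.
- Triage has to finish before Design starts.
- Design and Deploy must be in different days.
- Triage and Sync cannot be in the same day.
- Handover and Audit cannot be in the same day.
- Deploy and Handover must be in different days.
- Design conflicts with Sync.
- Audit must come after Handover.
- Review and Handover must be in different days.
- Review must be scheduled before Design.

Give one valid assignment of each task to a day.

Audit=day 3, Design=day 3, Handover=day 1, Docs=day 1, Sync=day 4, Review=day 2, Deploy=day 4, Triage=day 2

Checking: Handover(day 1) before Triage(day 2); Triage(day 2) before Design(day 3); Review(day 2) before Design(day 3); Handover(day 1) before Audit(day 3); Design(day 3) != Sync(day 4); Handover(day 1) != Audit(day 3); Triage(day 2) != Sync(day 4); Review(day 2) != Handover(day 1); Design(day 3) != Deploy(day 4); Deploy(day 4) != Handover(day 1); max 2 per day (cap 2).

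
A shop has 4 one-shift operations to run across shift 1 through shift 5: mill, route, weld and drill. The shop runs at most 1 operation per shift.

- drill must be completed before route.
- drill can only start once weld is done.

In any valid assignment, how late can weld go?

shift 3

Downstream work caps weld at shift 3.
weld at shift 3 is achievable: mill in shift 1; drill in shift 4; route in shift 5; weld in shift 3.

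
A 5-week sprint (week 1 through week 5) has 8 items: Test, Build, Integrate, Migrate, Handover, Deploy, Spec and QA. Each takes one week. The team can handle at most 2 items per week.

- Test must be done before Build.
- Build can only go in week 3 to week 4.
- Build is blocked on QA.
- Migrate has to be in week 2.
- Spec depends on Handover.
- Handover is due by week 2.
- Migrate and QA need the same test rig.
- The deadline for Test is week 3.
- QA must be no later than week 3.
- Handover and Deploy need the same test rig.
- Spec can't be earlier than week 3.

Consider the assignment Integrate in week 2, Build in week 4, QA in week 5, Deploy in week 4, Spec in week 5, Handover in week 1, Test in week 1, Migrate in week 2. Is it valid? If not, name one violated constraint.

Invalid. QA must be no later than week 3.

QA must be no later than week 3 — violated.
The team can handle at most 2 items per week — holds.
Build is blocked on QA — violated.
Spec can't be earlier than week 3 — holds.
Spec depends on Handover — holds.
The deadline for Test is week 3 — holds.
Test must be done before Build — holds.
Build can only go in week 3 to week 4 — holds.
Migrate has to be in week 2 — holds.
Migrate and QA need the same test rig — holds.
Handover and Deploy need the same test rig — holds.
Handover is due by week 2 — holds.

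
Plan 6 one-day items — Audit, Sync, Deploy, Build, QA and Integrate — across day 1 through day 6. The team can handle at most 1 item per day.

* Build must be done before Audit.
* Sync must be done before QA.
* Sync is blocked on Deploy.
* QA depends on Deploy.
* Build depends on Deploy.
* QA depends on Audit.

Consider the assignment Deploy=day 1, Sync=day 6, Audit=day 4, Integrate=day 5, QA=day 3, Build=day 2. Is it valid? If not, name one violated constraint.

Invalid. Sync must be done before QA.

Sync is blocked on Deploy — holds.
Build depends on Deploy — holds.
QA depends on Audit — violated.
The team can handle at most 1 item per day — holds.
Build must be done before Audit — holds.
Sync must be done before QA — violated.
QA depends on Deploy — holds.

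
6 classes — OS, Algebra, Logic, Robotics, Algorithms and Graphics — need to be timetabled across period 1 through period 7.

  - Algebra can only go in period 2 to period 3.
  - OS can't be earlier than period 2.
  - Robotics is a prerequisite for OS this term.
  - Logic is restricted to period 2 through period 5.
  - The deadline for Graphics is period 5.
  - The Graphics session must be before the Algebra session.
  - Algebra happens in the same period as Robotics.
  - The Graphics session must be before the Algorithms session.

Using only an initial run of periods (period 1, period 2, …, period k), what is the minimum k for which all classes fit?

3

The precedence chain requires at least 3 distinct periods.
3 works (last occupied period: period 3): for example Graphics in period 1; Robotics in period 2; Algorithms in period 2; OS in period 3; Logic in period 2; Algebra in period 2.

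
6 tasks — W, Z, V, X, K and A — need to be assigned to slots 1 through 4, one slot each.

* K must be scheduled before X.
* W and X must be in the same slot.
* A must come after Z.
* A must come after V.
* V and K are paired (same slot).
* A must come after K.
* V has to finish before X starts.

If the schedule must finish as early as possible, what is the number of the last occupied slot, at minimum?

The precedence chain requires at least 2 distinct slots.
2 works (last occupied slot: 2): for example X in 2, A in 2, Z in 1, V in 1, W in 2, K in 1.

slot 2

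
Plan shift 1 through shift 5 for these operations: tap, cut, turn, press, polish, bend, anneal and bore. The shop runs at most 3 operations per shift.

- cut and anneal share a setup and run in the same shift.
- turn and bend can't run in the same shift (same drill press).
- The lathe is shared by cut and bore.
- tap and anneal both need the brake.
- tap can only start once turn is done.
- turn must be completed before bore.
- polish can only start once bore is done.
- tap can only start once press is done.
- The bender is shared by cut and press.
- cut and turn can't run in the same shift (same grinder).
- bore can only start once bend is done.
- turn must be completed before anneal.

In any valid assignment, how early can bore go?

Precedence pushes bore to at least shift 2; downstream work caps bore at shift 4.
bore at shift 3 is achievable: anneal -> shift 4, bore -> shift 3, cut -> shift 4, turn -> shift 1, tap -> shift 2, bend -> shift 2, press -> shift 1, polish -> shift 4.
Nothing earlier works — the conflict and capacity constraints rule out every shift before shift 3.

shift 3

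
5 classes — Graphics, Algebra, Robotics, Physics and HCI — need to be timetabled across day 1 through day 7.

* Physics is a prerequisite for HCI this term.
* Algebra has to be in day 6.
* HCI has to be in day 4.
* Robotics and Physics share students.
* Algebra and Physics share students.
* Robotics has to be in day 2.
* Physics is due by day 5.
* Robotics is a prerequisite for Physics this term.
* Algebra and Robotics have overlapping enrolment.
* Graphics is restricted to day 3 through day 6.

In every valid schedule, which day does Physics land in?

day 3

Robotics is fixed at day 2 and must come before Physics, so Physics is at least day 3.
HCI is fixed at day 4 and must come after Physics, so Physics is at most day 3.
So Physics must be day 3.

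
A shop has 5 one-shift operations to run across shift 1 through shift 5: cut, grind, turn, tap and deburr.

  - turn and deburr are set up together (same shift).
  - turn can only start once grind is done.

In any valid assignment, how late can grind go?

shift 4

Downstream work caps grind at shift 4.
grind at shift 4 is achievable: cut=shift 1; deburr=shift 5; turn=shift 5; grind=shift 4; tap=shift 1.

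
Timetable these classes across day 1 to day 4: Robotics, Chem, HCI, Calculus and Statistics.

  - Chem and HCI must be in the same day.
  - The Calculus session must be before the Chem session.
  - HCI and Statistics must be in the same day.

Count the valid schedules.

Splitting on Robotics: it can be day 1 (6), day 2 (6), day 3 (6), day 4 (6). Listing each branch's schedules as (Chem, HCI, Calculus, Statistics) by day number:
Robotics=day 1: (2,2,1,2) (3,3,1,3) (3,3,2,3) (4,4,1,4) (4,4,2,4) (4,4,3,4) — 6.
Robotics=day 2: (2,2,1,2) (3,3,1,3) (3,3,2,3) (4,4,1,4) (4,4,2,4) (4,4,3,4) — 6.
Robotics=day 3: (2,2,1,2) (3,3,1,3) (3,3,2,3) (4,4,1,4) (4,4,2,4) (4,4,3,4) — 6.
Robotics=day 4: (2,2,1,2) (3,3,1,3) (3,3,2,3) (4,4,1,4) (4,4,2,4) (4,4,3,4) — 6.
Summing: 6 + 6 + 6 + 6 = 24.

24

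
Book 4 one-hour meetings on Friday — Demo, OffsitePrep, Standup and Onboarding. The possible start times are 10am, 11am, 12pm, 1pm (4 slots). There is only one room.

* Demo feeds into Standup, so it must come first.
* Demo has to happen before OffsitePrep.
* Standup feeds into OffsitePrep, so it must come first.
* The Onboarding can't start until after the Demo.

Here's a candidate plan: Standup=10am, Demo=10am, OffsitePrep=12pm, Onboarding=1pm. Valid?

There is only one room — violated.
The Onboarding can't start until after the Demo — holds.
Demo has to happen before OffsitePrep — holds.
Demo feeds into Standup, so it must come first — violated.
Standup feeds into OffsitePrep, so it must come first — holds.

No — it violates: There is only one room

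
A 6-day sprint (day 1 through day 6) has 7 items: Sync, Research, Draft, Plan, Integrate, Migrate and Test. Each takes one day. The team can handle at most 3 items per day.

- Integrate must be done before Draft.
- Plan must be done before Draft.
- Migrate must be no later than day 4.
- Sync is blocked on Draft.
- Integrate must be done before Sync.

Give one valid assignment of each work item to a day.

Draft=day 2, Research=day 2, Sync=day 3, Test=day 2, Integrate=day 1, Migrate=day 1, Plan=day 1

Checking: Integrate(day 1) before Sync(day 3); Draft(day 2) before Sync(day 3); Plan(day 1) before Draft(day 2); Integrate(day 1) before Draft(day 2); Migrate=day 1 in [day 1,day 4]; max 3 per day (cap 3).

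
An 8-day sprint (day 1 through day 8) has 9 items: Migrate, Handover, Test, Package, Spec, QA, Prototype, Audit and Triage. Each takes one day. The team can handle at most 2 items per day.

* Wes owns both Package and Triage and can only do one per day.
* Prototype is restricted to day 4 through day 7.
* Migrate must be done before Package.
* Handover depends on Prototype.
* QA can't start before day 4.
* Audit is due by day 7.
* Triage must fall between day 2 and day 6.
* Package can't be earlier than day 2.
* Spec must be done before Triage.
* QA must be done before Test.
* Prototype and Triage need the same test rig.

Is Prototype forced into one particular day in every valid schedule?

No

Prototype can be day 4 (e.g. Spec=day 1; Audit=day 1; Triage=day 2; Package=day 3; Migrate=day 2; QA=day 4; Prototype=day 4; Handover=day 5; Test=day 5) or day 5 (e.g. QA=day 4, Test=day 5, Handover=day 6, Triage=day 2, Package=day 3, Migrate=day 2, Audit=day 1, Prototype=day 5, Spec=day 1).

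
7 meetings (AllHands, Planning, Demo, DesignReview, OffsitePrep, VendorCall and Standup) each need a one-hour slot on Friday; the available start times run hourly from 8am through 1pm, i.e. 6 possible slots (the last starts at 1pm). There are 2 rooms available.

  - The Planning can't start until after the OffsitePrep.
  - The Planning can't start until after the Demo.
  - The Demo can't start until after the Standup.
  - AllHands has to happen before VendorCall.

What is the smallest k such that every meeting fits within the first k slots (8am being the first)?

4

The precedence chain requires at least 3 distinct slots.
With at most 2 per slot and 7 meetings, at least 4 slots are needed.
4 works (last occupied slot: 11am): for example OffsitePrep in 9am; DesignReview in 11am; AllHands in 8am; Planning in 10am; Demo in 9am; VendorCall in 10am; Standup in 8am.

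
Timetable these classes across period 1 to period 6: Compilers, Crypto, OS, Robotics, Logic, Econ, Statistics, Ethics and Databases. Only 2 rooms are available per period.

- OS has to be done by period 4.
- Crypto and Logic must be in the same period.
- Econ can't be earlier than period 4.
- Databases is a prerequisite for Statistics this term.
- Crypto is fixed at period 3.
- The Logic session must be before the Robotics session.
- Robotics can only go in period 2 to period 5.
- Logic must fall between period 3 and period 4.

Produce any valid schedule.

Logic in period 3, Robotics in period 4, Econ in period 4, Crypto in period 3, Statistics in period 2, OS in period 1, Compilers in period 2, Ethics in period 5, Databases in period 1

Checking: Databases(period 1) before Statistics(period 2); Logic(period 3) before Robotics(period 4); Crypto = Logic = period 3; Crypto=period 3 in [period 3,period 3]; Econ=period 4 in [period 4,period 6]; Logic=period 3 in [period 3,period 4]; Robotics=period 4 in [period 2,period 5]; OS=period 1 in [period 1,period 4]; max 2 per period (cap 2).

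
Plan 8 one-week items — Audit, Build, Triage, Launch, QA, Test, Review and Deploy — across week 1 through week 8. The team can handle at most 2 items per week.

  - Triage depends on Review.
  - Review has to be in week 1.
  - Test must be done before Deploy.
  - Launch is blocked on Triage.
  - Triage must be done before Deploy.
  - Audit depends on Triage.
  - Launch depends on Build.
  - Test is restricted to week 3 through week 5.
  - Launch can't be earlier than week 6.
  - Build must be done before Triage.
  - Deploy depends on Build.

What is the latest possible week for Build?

Downstream work caps Build at week 6.
Build at week 5 is achievable: Review=week 1; Triage=week 6; Test=week 3; Audit=week 8; Build=week 5; Launch=week 7; QA=week 1; Deploy=week 7.
Nothing later works — the capacity limit rule out every week after week 5.

week 5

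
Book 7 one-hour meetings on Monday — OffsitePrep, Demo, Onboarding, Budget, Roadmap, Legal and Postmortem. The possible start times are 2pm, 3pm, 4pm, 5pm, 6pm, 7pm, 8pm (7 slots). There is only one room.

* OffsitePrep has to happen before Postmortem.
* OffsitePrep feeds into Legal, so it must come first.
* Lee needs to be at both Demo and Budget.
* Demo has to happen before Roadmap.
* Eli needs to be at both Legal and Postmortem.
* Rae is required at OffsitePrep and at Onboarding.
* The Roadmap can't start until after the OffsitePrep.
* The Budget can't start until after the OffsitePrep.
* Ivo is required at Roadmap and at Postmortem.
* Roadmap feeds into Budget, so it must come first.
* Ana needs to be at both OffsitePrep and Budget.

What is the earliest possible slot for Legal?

Precedence pushes Legal to at least 3pm.
Legal at 3pm is achievable: OffsitePrep in 2pm; Legal in 3pm; Onboarding in 8pm; Demo in 4pm; Postmortem in 7pm; Roadmap in 5pm; Budget in 6pm.

3pm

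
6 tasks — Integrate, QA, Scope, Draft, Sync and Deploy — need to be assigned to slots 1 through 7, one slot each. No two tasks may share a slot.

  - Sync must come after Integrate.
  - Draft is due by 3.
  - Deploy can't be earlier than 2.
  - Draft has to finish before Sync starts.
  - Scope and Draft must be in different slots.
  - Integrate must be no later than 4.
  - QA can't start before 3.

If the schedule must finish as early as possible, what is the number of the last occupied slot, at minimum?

slot 6

The precedence chain requires at least 2 distinct slots.
With at most 1 per slot and 6 tasks, at least 6 slots are needed.
QA can't be placed before 3, so the schedule must run through at least slot 3.
6 works (last occupied slot: 6): for example Scope=6; QA=3; Deploy=4; Sync=5; Integrate=2; Draft=1.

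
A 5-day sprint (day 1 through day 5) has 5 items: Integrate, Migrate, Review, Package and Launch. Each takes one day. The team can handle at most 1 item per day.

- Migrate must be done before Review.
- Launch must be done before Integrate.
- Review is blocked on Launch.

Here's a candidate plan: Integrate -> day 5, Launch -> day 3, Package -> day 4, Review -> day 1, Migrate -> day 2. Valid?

Review is blocked on Launch — violated.
Launch must be done before Integrate — holds.
The team can handle at most 1 item per day — holds.
Migrate must be done before Review — violated.

Invalid. Review is blocked on Launch.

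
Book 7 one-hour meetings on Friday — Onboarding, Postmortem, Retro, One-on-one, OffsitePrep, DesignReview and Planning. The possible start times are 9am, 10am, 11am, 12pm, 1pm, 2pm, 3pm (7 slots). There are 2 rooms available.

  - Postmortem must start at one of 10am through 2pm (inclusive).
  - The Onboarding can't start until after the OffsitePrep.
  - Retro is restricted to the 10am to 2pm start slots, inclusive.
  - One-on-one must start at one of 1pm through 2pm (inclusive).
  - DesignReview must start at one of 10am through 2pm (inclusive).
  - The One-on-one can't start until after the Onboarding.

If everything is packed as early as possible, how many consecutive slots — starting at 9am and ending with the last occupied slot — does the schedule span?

5 slots

The precedence chain requires at least 3 distinct slots.
With at most 2 per slot and 7 meetings, at least 4 slots are needed.
One-on-one can't be placed before 1pm — that is slot 5 counting from 9am — so the schedule must run through at least 5 slots.
5 works (last occupied slot: 1pm): for example Postmortem in 10am, Onboarding in 11am, Planning in 9am, One-on-one in 1pm, Retro in 10am, DesignReview in 11am, OffsitePrep in 9am.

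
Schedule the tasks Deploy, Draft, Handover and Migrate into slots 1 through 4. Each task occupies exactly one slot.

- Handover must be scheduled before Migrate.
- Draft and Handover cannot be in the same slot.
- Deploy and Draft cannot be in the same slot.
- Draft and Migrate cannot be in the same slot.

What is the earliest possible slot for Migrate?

Precedence pushes Migrate to at least 2.
Migrate at 2 is achievable: Draft in 3; Migrate in 2; Deploy in 1; Handover in 1.

2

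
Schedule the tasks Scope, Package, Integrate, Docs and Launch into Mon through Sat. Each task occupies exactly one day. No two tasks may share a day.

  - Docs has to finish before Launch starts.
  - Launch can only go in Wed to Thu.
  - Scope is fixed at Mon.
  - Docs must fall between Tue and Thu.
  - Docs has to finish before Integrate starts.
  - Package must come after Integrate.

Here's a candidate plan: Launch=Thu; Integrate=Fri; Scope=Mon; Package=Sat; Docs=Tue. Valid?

Yes, all constraints hold

Docs has to finish before Integrate starts — holds.
Scope is fixed at Mon — holds.
Docs has to finish before Launch starts — holds.
Docs must fall between Tue and Thu — holds.
Launch can only go in Wed to Thu — holds.
No two tasks may share a day — holds.
Package must come after Integrate — holds.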